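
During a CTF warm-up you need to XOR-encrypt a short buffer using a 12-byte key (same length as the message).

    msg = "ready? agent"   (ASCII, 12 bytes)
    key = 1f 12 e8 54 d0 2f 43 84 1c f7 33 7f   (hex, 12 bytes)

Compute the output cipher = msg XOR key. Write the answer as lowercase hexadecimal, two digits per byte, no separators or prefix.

XOR is its own inverse, so applying the key byte-wise gives the result directly.
114 xor  31 = 109
101 xor  18 = 119
 97 xor 232 = 137
100 xor  84 =  48
121 xor 208 = 169
 63 xor  47 =  16
 32 xor  67 =  99
 97 xor 132 = 229
103 xor  28 = 123
101 xor 247 = 146
110 xor  51 =  93
116 xor 127 =  11

6d778930a91063e57b925d0b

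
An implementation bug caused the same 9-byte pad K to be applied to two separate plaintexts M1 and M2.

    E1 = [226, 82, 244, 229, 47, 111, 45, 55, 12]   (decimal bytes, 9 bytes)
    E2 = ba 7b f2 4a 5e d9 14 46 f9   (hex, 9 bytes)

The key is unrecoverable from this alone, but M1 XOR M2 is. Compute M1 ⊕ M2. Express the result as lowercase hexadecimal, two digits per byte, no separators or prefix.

E1 ⊕ E2 = (M1 ⊕ K) ⊕ (M2 ⊕ K) = M1 ⊕ M2 — the shared key cancels under XOR.
byte 0: e2 xor ba = 58
byte 1: 52 xor 7b = 29
byte 2: f4 xor f2 = 06
byte 3: e5 xor 4a = af
byte 4: 2f xor 5e = 71
byte 5: 6f xor d9 = b6
byte 6: 2d xor 14 = 39
byte 7: 37 xor 46 = 71
byte 8: 0c xor f9 = f5

582906af71b63971f5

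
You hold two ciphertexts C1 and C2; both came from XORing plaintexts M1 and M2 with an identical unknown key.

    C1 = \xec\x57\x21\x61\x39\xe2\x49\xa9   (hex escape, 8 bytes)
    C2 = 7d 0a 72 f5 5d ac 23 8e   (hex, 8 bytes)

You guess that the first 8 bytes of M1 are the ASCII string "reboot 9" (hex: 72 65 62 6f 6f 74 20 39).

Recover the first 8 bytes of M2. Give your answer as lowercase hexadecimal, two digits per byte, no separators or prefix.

First, C1 ⊕ C2 = (M1 ⊕ K) ⊕ (M2 ⊕ K) = M1 ⊕ M2, so the key drops out. Then M2 = (M1 ⊕ M2) ⊕ M1 over the first 8 bytes.
byte 0: (ec ⊕ 7d) ⊕ 72 = 91 ⊕ 72 = e3
byte 1: (57 ⊕ 0a) ⊕ 65 = 5d ⊕ 65 = 38
byte 2: (21 ⊕ 72) ⊕ 62 = 53 ⊕ 62 = 31
byte 3: (61 ⊕ f5) ⊕ 6f = 94 ⊕ 6f = fb
byte 4: (39 ⊕ 5d) ⊕ 6f = 64 ⊕ 6f = 0b
byte 5: (e2 ⊕ ac) ⊕ 74 = 4e ⊕ 74 = 3a
byte 6: (49 ⊕ 23) ⊕ 20 = 6a ⊕ 20 = 4a
byte 7: (a9 ⊕ 8e) ⊕ 39 = 27 ⊕ 39 = 1e

e33831fb0b3a4a1e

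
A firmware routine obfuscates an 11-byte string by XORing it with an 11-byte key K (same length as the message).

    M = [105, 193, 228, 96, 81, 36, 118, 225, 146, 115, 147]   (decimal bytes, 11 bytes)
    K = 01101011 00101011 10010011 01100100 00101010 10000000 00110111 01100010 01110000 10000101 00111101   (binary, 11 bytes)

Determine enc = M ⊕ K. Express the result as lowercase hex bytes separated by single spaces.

02 ea 77 04 7b a4 41 83 e2 f6 ae

byte 0: 01101001 ^ 01101011 = 00000010
byte 1: 11000001 ^ 00101011 = 11101010
byte 2: 11100100 ^ 10010011 = 01110111
byte 3: 01100000 ^ 01100100 = 00000100
byte 4: 01010001 ^ 00101010 = 01111011
byte 5: 00100100 ^ 10000000 = 10100100
byte 6: 01110110 ^ 00110111 = 01000001
byte 7: 11100001 ^ 01100010 = 10000011
byte 8: 10010010 ^ 01110000 = 11100010
byte 9: 01110011 ^ 10000101 = 11110110
byte 10: 10010011 ^ 00111101 = 10101110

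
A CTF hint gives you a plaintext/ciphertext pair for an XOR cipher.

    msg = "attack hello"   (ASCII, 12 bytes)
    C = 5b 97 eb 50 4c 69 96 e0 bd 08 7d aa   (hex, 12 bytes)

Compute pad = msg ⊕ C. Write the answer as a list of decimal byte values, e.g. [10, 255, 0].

Since C = msg ⊕ pad, XORing both sides with msg gives pad = msg ⊕ C.
61 ⊕ 5b = 3a
74 ⊕ 97 = e3
74 ⊕ eb = 9f
61 ⊕ 50 = 31
63 ⊕ 4c = 2f
6b ⊕ 69 = 02
20 ⊕ 96 = b6
68 ⊕ e0 = 88
65 ⊕ bd = d8
6c ⊕ 08 = 64
6c ⊕ 7d = 11
6f ⊕ aa = c5

[58, 227, 159, 49, 47, 2, 182, 136, 216, 100, 17, 197]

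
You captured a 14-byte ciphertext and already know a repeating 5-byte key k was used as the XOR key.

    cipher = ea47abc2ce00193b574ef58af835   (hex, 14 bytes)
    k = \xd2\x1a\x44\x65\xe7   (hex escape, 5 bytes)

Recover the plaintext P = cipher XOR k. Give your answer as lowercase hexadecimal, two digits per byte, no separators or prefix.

The 5-byte key repeats, so the effective keystream is d2 1a 44 65 e7 d2 1a 44 65 e7 d2 1a 44 65.
byte 0: ea ^ d2 = 38
byte 1: 47 ^ 1a = 5d
byte 2: ab ^ 44 = ef
byte 3: c2 ^ 65 = a7
byte 4: ce ^ e7 = 29
byte 5: 00 ^ d2 = d2
byte 6: 19 ^ 1a = 03
byte 7: 3b ^ 44 = 7f
byte 8: 57 ^ 65 = 32
byte 9: 4e ^ e7 = a9
byte 10: f5 ^ d2 = 27
byte 11: 8a ^ 1a = 90
byte 12: f8 ^ 44 = bc
byte 13: 35 ^ 65 = 50

385defa729d2037f32a92790bc50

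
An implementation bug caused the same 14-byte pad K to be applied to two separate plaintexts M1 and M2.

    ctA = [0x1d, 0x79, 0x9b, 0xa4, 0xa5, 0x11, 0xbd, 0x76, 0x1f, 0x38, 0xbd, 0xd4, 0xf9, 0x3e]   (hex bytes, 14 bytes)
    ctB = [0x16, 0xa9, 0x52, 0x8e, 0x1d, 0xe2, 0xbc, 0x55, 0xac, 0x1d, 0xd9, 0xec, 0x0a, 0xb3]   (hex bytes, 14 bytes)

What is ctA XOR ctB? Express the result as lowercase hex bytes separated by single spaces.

ctA ⊕ ctB = (M1 ⊕ K) ⊕ (M2 ⊕ K) = M1 ⊕ M2 — the shared key cancels under XOR.
 29 XOR  22 =  11
121 XOR 169 = 208
155 XOR  82 = 201
164 XOR 142 =  42
165 XOR  29 = 184
 17 XOR 226 = 243
189 XOR 188 =   1
118 XOR  85 =  35
 31 XOR 172 = 179
 56 XOR  29 =  37
189 XOR 217 = 100
212 XOR 236 =  56
249 XOR  10 = 243
 62 XOR 179 = 141

0b d0 c9 2a b8 f3 01 23 b3 25 64 38 f3 8d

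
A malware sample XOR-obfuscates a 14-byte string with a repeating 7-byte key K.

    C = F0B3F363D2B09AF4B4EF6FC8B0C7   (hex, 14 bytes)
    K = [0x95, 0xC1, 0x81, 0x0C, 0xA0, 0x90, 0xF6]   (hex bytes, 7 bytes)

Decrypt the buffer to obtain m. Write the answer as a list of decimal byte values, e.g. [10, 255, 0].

[101, 114, 114, 111, 114, 32, 108, 97, 117, 110, 99, 104, 32, 49]

The 7-byte key repeats, so the effective keystream is 95 c1 81 0c a0 90 f6 95 c1 81 0c a0 90 f6.
byte 0: 11110000 ⊕ 10010101 = 01100101
byte 1: 10110011 ⊕ 11000001 = 01110010
byte 2: 11110011 ⊕ 10000001 = 01110010
byte 3: 01100011 ⊕ 00001100 = 01101111
byte 4: 11010010 ⊕ 10100000 = 01110010
byte 5: 10110000 ⊕ 10010000 = 00100000
byte 6: 10011010 ⊕ 11110110 = 01101100
byte 7: 11110100 ⊕ 10010101 = 01100001
byte 8: 10110100 ⊕ 11000001 = 01110101
byte 9: 11101111 ⊕ 10000001 = 01101110
byte 10: 01101111 ⊕ 00001100 = 01100011
byte 11: 11001000 ⊕ 10100000 = 01101000
byte 12: 10110000 ⊕ 10010000 = 00100000
byte 13: 11000111 ⊕ 11110110 = 00110001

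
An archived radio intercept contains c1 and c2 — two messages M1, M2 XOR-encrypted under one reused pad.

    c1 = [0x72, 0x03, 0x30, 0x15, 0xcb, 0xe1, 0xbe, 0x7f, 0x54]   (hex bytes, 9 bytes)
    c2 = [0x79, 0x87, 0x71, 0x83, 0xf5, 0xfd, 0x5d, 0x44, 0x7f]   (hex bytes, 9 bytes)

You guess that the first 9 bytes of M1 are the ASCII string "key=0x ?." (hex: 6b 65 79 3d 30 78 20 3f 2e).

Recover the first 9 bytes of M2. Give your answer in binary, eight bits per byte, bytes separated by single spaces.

01100000 11100001 00111000 10101011 00001110 01100100 11000011 00000100 00000101

First, c1 ⊕ c2 = (M1 ⊕ K) ⊕ (M2 ⊕ K) = M1 ⊕ M2, so the key drops out. Then M2 = (M1 ⊕ M2) ⊕ M1 over the first 9 bytes.
byte 0: (72 ^ 79) ^ 6b = 0b ^ 6b = 60
byte 1: (03 ^ 87) ^ 65 = 84 ^ 65 = e1
byte 2: (30 ^ 71) ^ 79 = 41 ^ 79 = 38
byte 3: (15 ^ 83) ^ 3d = 96 ^ 3d = ab
byte 4: (cb ^ f5) ^ 30 = 3e ^ 30 = 0e
byte 5: (e1 ^ fd) ^ 78 = 1c ^ 78 = 64
byte 6: (be ^ 5d) ^ 20 = e3 ^ 20 = c3
byte 7: (7f ^ 44) ^ 3f = 3b ^ 3f = 04
byte 8: (54 ^ 7f) ^ 2e = 2b ^ 2e = 05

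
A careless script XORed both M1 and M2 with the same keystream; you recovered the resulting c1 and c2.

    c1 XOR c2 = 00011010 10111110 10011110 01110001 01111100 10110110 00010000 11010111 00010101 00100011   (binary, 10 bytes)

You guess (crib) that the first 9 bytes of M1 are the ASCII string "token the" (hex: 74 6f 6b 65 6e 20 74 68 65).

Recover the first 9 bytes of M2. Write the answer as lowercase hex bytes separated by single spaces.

Since c1 ⊕ c2 = M1 ⊕ M2, XORing with the guessed M1 bytes yields the corresponding M2 bytes: M2 = (c1 ⊕ c2) ⊕ M1.
1a ⊕ 74 = 6e
be ⊕ 6f = d1
9e ⊕ 6b = f5
71 ⊕ 65 = 14
7c ⊕ 6e = 12
b6 ⊕ 20 = 96
10 ⊕ 74 = 64
d7 ⊕ 68 = bf
15 ⊕ 65 = 70

6e d1 f5 14 12 96 64 bf 70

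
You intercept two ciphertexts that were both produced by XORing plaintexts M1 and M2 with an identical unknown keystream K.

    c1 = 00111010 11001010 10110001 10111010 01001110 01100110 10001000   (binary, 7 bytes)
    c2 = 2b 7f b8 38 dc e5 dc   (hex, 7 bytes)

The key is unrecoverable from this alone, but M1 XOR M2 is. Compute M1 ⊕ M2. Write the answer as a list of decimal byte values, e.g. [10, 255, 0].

c1 ⊕ c2 = (M1 ⊕ K) ⊕ (M2 ⊕ K) = M1 ⊕ M2 — the shared key cancels under XOR.
3a xor 2b = 11
ca xor 7f = b5
b1 xor b8 = 09
ba xor 38 = 82
4e xor dc = 92
66 xor e5 = 83
88 xor dc = 54

[17, 181, 9, 130, 146, 131, 84]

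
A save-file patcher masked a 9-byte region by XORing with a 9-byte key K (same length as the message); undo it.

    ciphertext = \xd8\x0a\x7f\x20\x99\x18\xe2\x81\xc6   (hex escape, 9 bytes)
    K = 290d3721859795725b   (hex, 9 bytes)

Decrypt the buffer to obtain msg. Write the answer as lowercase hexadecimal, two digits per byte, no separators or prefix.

f10748011c8f77f39d

XOR is its own inverse, so applying the key byte-wise gives the result directly.
byte 0: 216 XOR  41 = 241
byte 1:  10 XOR  13 =   7
byte 2: 127 XOR  55 =  72
byte 3:  32 XOR  33 =   1
byte 4: 153 XOR 133 =  28
byte 5:  24 XOR 151 = 143
byte 6: 226 XOR 149 = 119
byte 7: 129 XOR 114 = 243
byte 8: 198 XOR  91 = 157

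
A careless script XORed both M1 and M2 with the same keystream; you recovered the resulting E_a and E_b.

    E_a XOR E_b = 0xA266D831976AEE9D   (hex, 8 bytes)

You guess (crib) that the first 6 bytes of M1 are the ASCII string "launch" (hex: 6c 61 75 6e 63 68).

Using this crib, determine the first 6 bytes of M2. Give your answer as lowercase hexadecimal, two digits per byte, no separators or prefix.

Since E_a ⊕ E_b = M1 ⊕ M2, XORing with the guessed M1 bytes yields the corresponding M2 bytes: M2 = (E_a ⊕ E_b) ⊕ M1.
byte 0: a2 ⊕ 6c = ce
byte 1: 66 ⊕ 61 = 07
byte 2: d8 ⊕ 75 = ad
byte 3: 31 ⊕ 6e = 5f
byte 4: 97 ⊕ 63 = f4
byte 5: 6a ⊕ 68 = 02

ce07ad5ff402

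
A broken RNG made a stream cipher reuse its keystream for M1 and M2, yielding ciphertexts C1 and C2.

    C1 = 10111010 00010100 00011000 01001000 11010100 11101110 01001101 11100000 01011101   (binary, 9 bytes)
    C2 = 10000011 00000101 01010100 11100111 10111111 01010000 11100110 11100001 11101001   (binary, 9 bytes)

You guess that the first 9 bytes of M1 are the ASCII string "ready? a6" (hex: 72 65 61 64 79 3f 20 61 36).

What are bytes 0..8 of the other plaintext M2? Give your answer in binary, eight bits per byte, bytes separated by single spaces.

First, C1 ⊕ C2 = (M1 ⊕ K) ⊕ (M2 ⊕ K) = M1 ⊕ M2, so the key drops out. Then M2 = (M1 ⊕ M2) ⊕ M1 over the first 9 bytes.
byte 0: (ba XOR 83) XOR 72 = 39 XOR 72 = 4b
byte 1: (14 XOR 05) XOR 65 = 11 XOR 65 = 74
byte 2: (18 XOR 54) XOR 61 = 4c XOR 61 = 2d
byte 3: (48 XOR e7) XOR 64 = af XOR 64 = cb
byte 4: (d4 XOR bf) XOR 79 = 6b XOR 79 = 12
byte 5: (ee XOR 50) XOR 3f = be XOR 3f = 81
byte 6: (4d XOR e6) XOR 20 = ab XOR 20 = 8b
byte 7: (e0 XOR e1) XOR 61 = 01 XOR 61 = 60
byte 8: (5d XOR e9) XOR 36 = b4 XOR 36 = 82

01001011 01110100 00101101 11001011 00010010 10000001 10001011 01100000 10000010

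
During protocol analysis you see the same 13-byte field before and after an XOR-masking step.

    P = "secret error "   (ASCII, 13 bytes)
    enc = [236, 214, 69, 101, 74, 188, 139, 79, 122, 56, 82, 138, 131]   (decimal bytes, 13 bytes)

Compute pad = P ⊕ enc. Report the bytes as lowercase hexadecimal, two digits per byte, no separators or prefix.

Since enc = P ⊕ pad, XORing both sides with P gives pad = P ⊕ enc.
byte 0: 73 ^ ec = 9f
byte 1: 65 ^ d6 = b3
byte 2: 63 ^ 45 = 26
byte 3: 72 ^ 65 = 17
byte 4: 65 ^ 4a = 2f
byte 5: 74 ^ bc = c8
byte 6: 20 ^ 8b = ab
byte 7: 65 ^ 4f = 2a
byte 8: 72 ^ 7a = 08
byte 9: 72 ^ 38 = 4a
byte 10: 6f ^ 52 = 3d
byte 11: 72 ^ 8a = f8
byte 12: 20 ^ 83 = a3

9fb326172fc8ab2a084a3df8a3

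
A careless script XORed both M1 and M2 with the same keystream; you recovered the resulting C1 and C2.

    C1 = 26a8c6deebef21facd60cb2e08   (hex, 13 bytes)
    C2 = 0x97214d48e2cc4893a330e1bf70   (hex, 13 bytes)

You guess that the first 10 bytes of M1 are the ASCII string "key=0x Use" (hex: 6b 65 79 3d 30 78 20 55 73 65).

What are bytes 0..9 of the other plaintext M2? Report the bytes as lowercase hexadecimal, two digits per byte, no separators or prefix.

First, C1 ⊕ C2 = (M1 ⊕ K) ⊕ (M2 ⊕ K) = M1 ⊕ M2, so the key drops out. Then M2 = (M1 ⊕ M2) ⊕ M1 over the first 10 bytes.
byte 0: (26 ⊕ 97) ⊕ 6b = b1 ⊕ 6b = da
byte 1: (a8 ⊕ 21) ⊕ 65 = 89 ⊕ 65 = ec
byte 2: (c6 ⊕ 4d) ⊕ 79 = 8b ⊕ 79 = f2
byte 3: (de ⊕ 48) ⊕ 3d = 96 ⊕ 3d = ab
byte 4: (eb ⊕ e2) ⊕ 30 = 09 ⊕ 30 = 39
byte 5: (ef ⊕ cc) ⊕ 78 = 23 ⊕ 78 = 5b
byte 6: (21 ⊕ 48) ⊕ 20 = 69 ⊕ 20 = 49
byte 7: (fa ⊕ 93) ⊕ 55 = 69 ⊕ 55 = 3c
byte 8: (cd ⊕ a3) ⊕ 73 = 6e ⊕ 73 = 1d
byte 9: (60 ⊕ 30) ⊕ 65 = 50 ⊕ 65 = 35

daecf2ab395b493c1d35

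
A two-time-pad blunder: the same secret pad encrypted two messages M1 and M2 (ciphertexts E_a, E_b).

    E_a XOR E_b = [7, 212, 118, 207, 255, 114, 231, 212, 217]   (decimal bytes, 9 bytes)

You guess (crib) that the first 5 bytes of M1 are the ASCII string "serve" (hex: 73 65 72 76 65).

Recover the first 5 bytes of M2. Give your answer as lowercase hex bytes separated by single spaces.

Since E_a ⊕ E_b = M1 ⊕ M2, XORing with the guessed M1 bytes yields the corresponding M2 bytes: M2 = (E_a ⊕ E_b) ⊕ M1.
byte 0:   7 ⊕ 115 = 116
byte 1: 212 ⊕ 101 = 177
byte 2: 118 ⊕ 114 =   4
byte 3: 207 ⊕ 118 = 185
byte 4: 255 ⊕ 101 = 154

74 b1 04 b9 9a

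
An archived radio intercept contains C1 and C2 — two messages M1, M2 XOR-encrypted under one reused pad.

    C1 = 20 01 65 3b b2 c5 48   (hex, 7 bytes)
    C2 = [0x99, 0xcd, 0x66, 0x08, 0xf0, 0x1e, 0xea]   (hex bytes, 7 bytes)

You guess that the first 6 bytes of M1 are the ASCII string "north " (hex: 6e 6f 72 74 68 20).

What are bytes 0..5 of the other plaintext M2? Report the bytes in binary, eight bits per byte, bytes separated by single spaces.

11010111 10100011 01110001 01000111 00101010 11111011

First, C1 ⊕ C2 = (M1 ⊕ K) ⊕ (M2 ⊕ K) = M1 ⊕ M2, so the key drops out. Then M2 = (M1 ⊕ M2) ⊕ M1 over the first 6 bytes.
byte 0: (20 XOR 99) XOR 6e = b9 XOR 6e = d7
byte 1: (01 XOR cd) XOR 6f = cc XOR 6f = a3
byte 2: (65 XOR 66) XOR 72 = 03 XOR 72 = 71
byte 3: (3b XOR 08) XOR 74 = 33 XOR 74 = 47
byte 4: (b2 XOR f0) XOR 68 = 42 XOR 68 = 2a
byte 5: (c5 XOR 1e) XOR 20 = db XOR 20 = fb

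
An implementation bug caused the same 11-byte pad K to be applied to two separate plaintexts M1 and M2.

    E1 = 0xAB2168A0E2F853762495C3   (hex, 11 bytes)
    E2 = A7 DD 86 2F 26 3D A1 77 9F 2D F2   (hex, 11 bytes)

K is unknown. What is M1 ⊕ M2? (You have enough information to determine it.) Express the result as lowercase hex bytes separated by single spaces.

E1 ⊕ E2 = (M1 ⊕ K) ⊕ (M2 ⊕ K) = M1 ⊕ M2 — the shared key cancels under XOR.
ab XOR a7 = 0c
21 XOR dd = fc
68 XOR 86 = ee
a0 XOR 2f = 8f
e2 XOR 26 = c4
f8 XOR 3d = c5
53 XOR a1 = f2
76 XOR 77 = 01
24 XOR 9f = bb
95 XOR 2d = b8
c3 XOR f2 = 31

0c fc ee 8f c4 c5 f2 01 bb b8 31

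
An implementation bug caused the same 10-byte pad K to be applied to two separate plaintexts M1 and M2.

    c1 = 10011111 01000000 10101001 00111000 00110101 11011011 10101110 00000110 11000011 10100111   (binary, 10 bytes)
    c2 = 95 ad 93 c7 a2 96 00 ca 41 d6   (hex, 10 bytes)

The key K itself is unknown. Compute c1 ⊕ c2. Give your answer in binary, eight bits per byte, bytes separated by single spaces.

c1 ⊕ c2 = (M1 ⊕ K) ⊕ (M2 ⊕ K) = M1 ⊕ M2 — the shared key cancels under XOR.
9f ^ 95 = 0a
40 ^ ad = ed
a9 ^ 93 = 3a
38 ^ c7 = ff
35 ^ a2 = 97
db ^ 96 = 4d
ae ^ 00 = ae
06 ^ ca = cc
c3 ^ 41 = 82
a7 ^ d6 = 71

00001010 11101101 00111010 11111111 10010111 01001101 10101110 11001100 10000010 01110001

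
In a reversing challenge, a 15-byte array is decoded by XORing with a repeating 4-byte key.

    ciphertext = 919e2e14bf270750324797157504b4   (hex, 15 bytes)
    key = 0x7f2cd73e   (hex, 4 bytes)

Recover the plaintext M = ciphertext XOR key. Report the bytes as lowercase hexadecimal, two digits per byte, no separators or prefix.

The 4-byte key repeats, so the effective keystream is 7f 2c d7 3e 7f 2c d7 3e 7f 2c d7 3e 7f 2c d7.
byte 0: 91 XOR 7f = ee
byte 1: 9e XOR 2c = b2
byte 2: 2e XOR d7 = f9
byte 3: 14 XOR 3e = 2a
byte 4: bf XOR 7f = c0
byte 5: 27 XOR 2c = 0b
byte 6: 07 XOR d7 = d0
byte 7: 50 XOR 3e = 6e
byte 8: 32 XOR 7f = 4d
byte 9: 47 XOR 2c = 6b
byte 10: 97 XOR d7 = 40
byte 11: 15 XOR 3e = 2b
byte 12: 75 XOR 7f = 0a
byte 13: 04 XOR 2c = 28
byte 14: b4 XOR d7 = 63

eeb2f92ac00bd06e4d6b402b0a2863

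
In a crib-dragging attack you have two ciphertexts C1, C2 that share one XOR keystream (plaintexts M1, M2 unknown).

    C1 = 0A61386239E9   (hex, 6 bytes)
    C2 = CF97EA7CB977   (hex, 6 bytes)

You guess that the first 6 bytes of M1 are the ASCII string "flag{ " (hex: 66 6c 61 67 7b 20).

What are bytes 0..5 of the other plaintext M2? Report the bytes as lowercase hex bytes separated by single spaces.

a3 9a b3 79 fb be

First, C1 ⊕ C2 = (M1 ⊕ K) ⊕ (M2 ⊕ K) = M1 ⊕ M2, so the key drops out. Then M2 = (M1 ⊕ M2) ⊕ M1 over the first 6 bytes.
byte 0: (0a ^ cf) ^ 66 = c5 ^ 66 = a3
byte 1: (61 ^ 97) ^ 6c = f6 ^ 6c = 9a
byte 2: (38 ^ ea) ^ 61 = d2 ^ 61 = b3
byte 3: (62 ^ 7c) ^ 67 = 1e ^ 67 = 79
byte 4: (39 ^ b9) ^ 7b = 80 ^ 7b = fb
byte 5: (e9 ^ 77) ^ 20 = 9e ^ 20 = be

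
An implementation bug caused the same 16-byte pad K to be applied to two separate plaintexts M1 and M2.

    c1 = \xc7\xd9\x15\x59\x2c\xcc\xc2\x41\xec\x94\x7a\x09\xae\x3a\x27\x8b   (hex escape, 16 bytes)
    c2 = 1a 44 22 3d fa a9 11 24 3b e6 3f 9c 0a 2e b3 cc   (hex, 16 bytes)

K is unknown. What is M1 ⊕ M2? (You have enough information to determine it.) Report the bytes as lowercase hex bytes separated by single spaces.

dd 9d 37 64 d6 65 d3 65 d7 72 45 95 a4 14 94 47

c1 ⊕ c2 = (M1 ⊕ K) ⊕ (M2 ⊕ K) = M1 ⊕ M2 — the shared key cancels under XOR.
byte 0: c7 xor 1a = dd
byte 1: d9 xor 44 = 9d
byte 2: 15 xor 22 = 37
byte 3: 59 xor 3d = 64
byte 4: 2c xor fa = d6
byte 5: cc xor a9 = 65
byte 6: c2 xor 11 = d3
byte 7: 41 xor 24 = 65
byte 8: ec xor 3b = d7
byte 9: 94 xor e6 = 72
byte 10: 7a xor 3f = 45
byte 11: 09 xor 9c = 95
byte 12: ae xor 0a = a4
byte 13: 3a xor 2e = 14
byte 14: 27 xor b3 = 94
byte 15: 8b xor cc = 47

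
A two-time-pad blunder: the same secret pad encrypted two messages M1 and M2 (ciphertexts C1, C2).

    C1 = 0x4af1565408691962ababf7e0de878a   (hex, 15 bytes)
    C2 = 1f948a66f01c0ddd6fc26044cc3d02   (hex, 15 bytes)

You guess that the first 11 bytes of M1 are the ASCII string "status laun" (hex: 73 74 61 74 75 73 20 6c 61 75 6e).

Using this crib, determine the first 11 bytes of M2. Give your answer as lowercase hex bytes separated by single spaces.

First, C1 ⊕ C2 = (M1 ⊕ K) ⊕ (M2 ⊕ K) = M1 ⊕ M2, so the key drops out. Then M2 = (M1 ⊕ M2) ⊕ M1 over the first 11 bytes.
byte 0: (4a XOR 1f) XOR 73 = 55 XOR 73 = 26
byte 1: (f1 XOR 94) XOR 74 = 65 XOR 74 = 11
byte 2: (56 XOR 8a) XOR 61 = dc XOR 61 = bd
byte 3: (54 XOR 66) XOR 74 = 32 XOR 74 = 46
byte 4: (08 XOR f0) XOR 75 = f8 XOR 75 = 8d
byte 5: (69 XOR 1c) XOR 73 = 75 XOR 73 = 06
byte 6: (19 XOR 0d) XOR 20 = 14 XOR 20 = 34
byte 7: (62 XOR dd) XOR 6c = bf XOR 6c = d3
byte 8: (ab XOR 6f) XOR 61 = c4 XOR 61 = a5
byte 9: (ab XOR c2) XOR 75 = 69 XOR 75 = 1c
byte 10: (f7 XOR 60) XOR 6e = 97 XOR 6e = f9

26 11 bd 46 8d 06 34 d3 a5 1c f9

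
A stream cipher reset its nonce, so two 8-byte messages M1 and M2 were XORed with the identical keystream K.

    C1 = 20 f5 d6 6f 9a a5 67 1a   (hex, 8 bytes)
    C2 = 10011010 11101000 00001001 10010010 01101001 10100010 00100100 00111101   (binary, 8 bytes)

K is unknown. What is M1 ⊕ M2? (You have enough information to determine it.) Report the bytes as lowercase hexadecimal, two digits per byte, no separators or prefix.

C1 ⊕ C2 = (M1 ⊕ K) ⊕ (M2 ⊕ K) = M1 ⊕ M2 — the shared key cancels under XOR.
20 XOR 9a = ba
f5 XOR e8 = 1d
d6 XOR 09 = df
6f XOR 92 = fd
9a XOR 69 = f3
a5 XOR a2 = 07
67 XOR 24 = 43
1a XOR 3d = 27

ba1ddffdf3074327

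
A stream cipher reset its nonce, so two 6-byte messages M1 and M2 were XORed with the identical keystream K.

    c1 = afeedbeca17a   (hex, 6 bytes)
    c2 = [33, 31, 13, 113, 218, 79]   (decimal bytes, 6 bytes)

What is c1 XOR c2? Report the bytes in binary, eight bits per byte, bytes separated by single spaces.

10001110 11110001 11010110 10011101 01111011 00110101

c1 ⊕ c2 = (M1 ⊕ K) ⊕ (M2 ⊕ K) = M1 ⊕ M2 — the shared key cancels under XOR.
af ⊕ 21 = 8e
ee ⊕ 1f = f1
db ⊕ 0d = d6
ec ⊕ 71 = 9d
a1 ⊕ da = 7b
7a ⊕ 4f = 35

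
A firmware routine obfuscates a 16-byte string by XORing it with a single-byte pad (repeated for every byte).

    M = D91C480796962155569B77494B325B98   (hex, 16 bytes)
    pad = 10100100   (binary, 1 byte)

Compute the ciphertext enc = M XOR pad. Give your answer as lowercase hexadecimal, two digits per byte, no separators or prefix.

7db8eca3323285f1f23fd3edef96ff3c

The 1-byte key repeats, so the effective keystream is a4 a4 a4 a4 a4 a4 a4 a4 a4 a4 a4 a4 a4 a4 a4 a4.
byte 0: d9 ⊕ a4 = 7d
byte 1: 1c ⊕ a4 = b8
byte 2: 48 ⊕ a4 = ec
byte 3: 07 ⊕ a4 = a3
byte 4: 96 ⊕ a4 = 32
byte 5: 96 ⊕ a4 = 32
byte 6: 21 ⊕ a4 = 85
byte 7: 55 ⊕ a4 = f1
byte 8: 56 ⊕ a4 = f2
byte 9: 9b ⊕ a4 = 3f
byte 10: 77 ⊕ a4 = d3
byte 11: 49 ⊕ a4 = ed
byte 12: 4b ⊕ a4 = ef
byte 13: 32 ⊕ a4 = 96
byte 14: 5b ⊕ a4 = ff
byte 15: 98 ⊕ a4 = 3c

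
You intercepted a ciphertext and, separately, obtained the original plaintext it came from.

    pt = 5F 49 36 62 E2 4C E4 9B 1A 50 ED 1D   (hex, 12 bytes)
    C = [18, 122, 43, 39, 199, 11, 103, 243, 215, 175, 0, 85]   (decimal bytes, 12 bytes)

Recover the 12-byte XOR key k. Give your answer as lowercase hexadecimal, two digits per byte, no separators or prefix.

4d331d4525478368cdffed48

Since C = pt ⊕ k, XORing both sides with pt gives k = pt ⊕ C.
byte 0: 5f ⊕ 12 = 4d
byte 1: 49 ⊕ 7a = 33
byte 2: 36 ⊕ 2b = 1d
byte 3: 62 ⊕ 27 = 45
byte 4: e2 ⊕ c7 = 25
byte 5: 4c ⊕ 0b = 47
byte 6: e4 ⊕ 67 = 83
byte 7: 9b ⊕ f3 = 68
byte 8: 1a ⊕ d7 = cd
byte 9: 50 ⊕ af = ff
byte 10: ed ⊕ 00 = ed
byte 11: 1d ⊕ 55 = 48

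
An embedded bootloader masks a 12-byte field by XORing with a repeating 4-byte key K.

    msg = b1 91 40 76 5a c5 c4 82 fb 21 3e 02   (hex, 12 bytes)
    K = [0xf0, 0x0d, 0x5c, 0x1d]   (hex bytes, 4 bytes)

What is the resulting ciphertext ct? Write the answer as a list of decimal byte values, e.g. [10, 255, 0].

The 4-byte key repeats, so the effective keystream is f0 0d 5c 1d f0 0d 5c 1d f0 0d 5c 1d.
byte 0: 10110001 ⊕ 11110000 = 01000001
byte 1: 10010001 ⊕ 00001101 = 10011100
byte 2: 01000000 ⊕ 01011100 = 00011100
byte 3: 01110110 ⊕ 00011101 = 01101011
byte 4: 01011010 ⊕ 11110000 = 10101010
byte 5: 11000101 ⊕ 00001101 = 11001000
byte 6: 11000100 ⊕ 01011100 = 10011000
byte 7: 10000010 ⊕ 00011101 = 10011111
byte 8: 11111011 ⊕ 11110000 = 00001011
byte 9: 00100001 ⊕ 00001101 = 00101100
byte 10: 00111110 ⊕ 01011100 = 01100010
byte 11: 00000010 ⊕ 00011101 = 00011111

[65, 156, 28, 107, 170, 200, 152, 159, 11, 44, 98, 31]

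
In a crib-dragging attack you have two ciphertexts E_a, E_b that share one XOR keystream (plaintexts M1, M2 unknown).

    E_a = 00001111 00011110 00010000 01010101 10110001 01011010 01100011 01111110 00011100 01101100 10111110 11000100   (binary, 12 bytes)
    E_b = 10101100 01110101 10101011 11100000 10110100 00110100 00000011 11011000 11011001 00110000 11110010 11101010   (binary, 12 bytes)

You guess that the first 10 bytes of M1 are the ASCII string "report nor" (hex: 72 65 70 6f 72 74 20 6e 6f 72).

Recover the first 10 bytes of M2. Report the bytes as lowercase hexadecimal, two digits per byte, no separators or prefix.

First, E_a ⊕ E_b = (M1 ⊕ K) ⊕ (M2 ⊕ K) = M1 ⊕ M2, so the key drops out. Then M2 = (M1 ⊕ M2) ⊕ M1 over the first 10 bytes.
byte 0: (0f ⊕ ac) ⊕ 72 = a3 ⊕ 72 = d1
byte 1: (1e ⊕ 75) ⊕ 65 = 6b ⊕ 65 = 0e
byte 2: (10 ⊕ ab) ⊕ 70 = bb ⊕ 70 = cb
byte 3: (55 ⊕ e0) ⊕ 6f = b5 ⊕ 6f = da
byte 4: (b1 ⊕ b4) ⊕ 72 = 05 ⊕ 72 = 77
byte 5: (5a ⊕ 34) ⊕ 74 = 6e ⊕ 74 = 1a
byte 6: (63 ⊕ 03) ⊕ 20 = 60 ⊕ 20 = 40
byte 7: (7e ⊕ d8) ⊕ 6e = a6 ⊕ 6e = c8
byte 8: (1c ⊕ d9) ⊕ 6f = c5 ⊕ 6f = aa
byte 9: (6c ⊕ 30) ⊕ 72 = 5c ⊕ 72 = 2e

d10ecbda771a40c8aa2e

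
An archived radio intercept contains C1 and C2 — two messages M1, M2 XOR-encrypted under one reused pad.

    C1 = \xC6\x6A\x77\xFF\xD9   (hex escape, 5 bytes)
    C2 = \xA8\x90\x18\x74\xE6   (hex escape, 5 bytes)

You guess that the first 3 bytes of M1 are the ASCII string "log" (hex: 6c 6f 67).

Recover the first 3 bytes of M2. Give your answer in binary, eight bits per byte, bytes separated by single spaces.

00000010 10010101 00001000

First, C1 ⊕ C2 = (M1 ⊕ K) ⊕ (M2 ⊕ K) = M1 ⊕ M2, so the key drops out. Then M2 = (M1 ⊕ M2) ⊕ M1 over the first 3 bytes.
byte 0: (c6 xor a8) xor 6c = 6e xor 6c = 02
byte 1: (6a xor 90) xor 6f = fa xor 6f = 95
byte 2: (77 xor 18) xor 67 = 6f xor 67 = 08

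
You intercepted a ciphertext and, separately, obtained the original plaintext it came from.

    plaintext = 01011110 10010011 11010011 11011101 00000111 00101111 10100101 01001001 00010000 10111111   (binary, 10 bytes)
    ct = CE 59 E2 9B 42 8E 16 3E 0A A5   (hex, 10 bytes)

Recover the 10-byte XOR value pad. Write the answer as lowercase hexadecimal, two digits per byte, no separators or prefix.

Since ct = plaintext ⊕ pad, XORing both sides with plaintext gives pad = plaintext ⊕ ct.
 94 xor 206 = 144
147 xor  89 = 202
211 xor 226 =  49
221 xor 155 =  70
  7 xor  66 =  69
 47 xor 142 = 161
165 xor  22 = 179
 73 xor  62 = 119
 16 xor  10 =  26
191 xor 165 =  26

90ca314645a1b3771a1a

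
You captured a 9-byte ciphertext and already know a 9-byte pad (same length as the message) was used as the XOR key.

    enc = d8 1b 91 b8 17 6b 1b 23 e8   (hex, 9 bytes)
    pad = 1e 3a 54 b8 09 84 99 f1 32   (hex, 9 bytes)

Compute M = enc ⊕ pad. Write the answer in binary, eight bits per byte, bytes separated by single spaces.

11000110 00100001 11000101 00000000 00011110 11101111 10000010 11010010 11011010

d8 XOR 1e = c6
1b XOR 3a = 21
91 XOR 54 = c5
b8 XOR b8 = 00
17 XOR 09 = 1e
6b XOR 84 = ef
1b XOR 99 = 82
23 XOR f1 = d2
e8 XOR 32 = da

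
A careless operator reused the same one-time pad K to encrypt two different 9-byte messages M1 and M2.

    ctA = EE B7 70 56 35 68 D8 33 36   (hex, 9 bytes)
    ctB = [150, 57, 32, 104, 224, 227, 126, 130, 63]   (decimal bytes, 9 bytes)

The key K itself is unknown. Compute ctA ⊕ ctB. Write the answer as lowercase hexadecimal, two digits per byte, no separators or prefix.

ctA ⊕ ctB = (M1 ⊕ K) ⊕ (M2 ⊕ K) = M1 ⊕ M2 — the shared key cancels under XOR.
ee ⊕ 96 = 78
b7 ⊕ 39 = 8e
70 ⊕ 20 = 50
56 ⊕ 68 = 3e
35 ⊕ e0 = d5
68 ⊕ e3 = 8b
d8 ⊕ 7e = a6
33 ⊕ 82 = b1
36 ⊕ 3f = 09

788e503ed58ba6b109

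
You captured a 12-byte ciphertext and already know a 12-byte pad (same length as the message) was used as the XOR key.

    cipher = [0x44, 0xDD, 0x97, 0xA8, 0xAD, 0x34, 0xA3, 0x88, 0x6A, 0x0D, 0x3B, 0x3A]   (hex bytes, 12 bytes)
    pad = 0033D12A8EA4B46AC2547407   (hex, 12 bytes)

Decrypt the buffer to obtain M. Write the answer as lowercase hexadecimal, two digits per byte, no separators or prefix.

XOR is its own inverse, so applying the key byte-wise gives the result directly.
byte 0: 44 ^ 00 = 44
byte 1: dd ^ 33 = ee
byte 2: 97 ^ d1 = 46
byte 3: a8 ^ 2a = 82
byte 4: ad ^ 8e = 23
byte 5: 34 ^ a4 = 90
byte 6: a3 ^ b4 = 17
byte 7: 88 ^ 6a = e2
byte 8: 6a ^ c2 = a8
byte 9: 0d ^ 54 = 59
byte 10: 3b ^ 74 = 4f
byte 11: 3a ^ 07 = 3d

44ee4682239017e2a8594f3d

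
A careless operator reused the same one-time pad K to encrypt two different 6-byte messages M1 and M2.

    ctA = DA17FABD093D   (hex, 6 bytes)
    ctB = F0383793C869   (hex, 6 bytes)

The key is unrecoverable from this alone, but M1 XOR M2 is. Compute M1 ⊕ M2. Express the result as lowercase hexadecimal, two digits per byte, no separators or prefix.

ctA ⊕ ctB = (M1 ⊕ K) ⊕ (M2 ⊕ K) = M1 ⊕ M2 — the shared key cancels under XOR.
da XOR f0 = 2a
17 XOR 38 = 2f
fa XOR 37 = cd
bd XOR 93 = 2e
09 XOR c8 = c1
3d XOR 69 = 54

2a2fcd2ec154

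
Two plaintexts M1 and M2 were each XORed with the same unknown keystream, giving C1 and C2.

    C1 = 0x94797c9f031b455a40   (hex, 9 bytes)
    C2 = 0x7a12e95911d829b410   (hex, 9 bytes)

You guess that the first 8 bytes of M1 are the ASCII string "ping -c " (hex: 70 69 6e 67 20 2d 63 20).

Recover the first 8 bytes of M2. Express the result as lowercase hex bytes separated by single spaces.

First, C1 ⊕ C2 = (M1 ⊕ K) ⊕ (M2 ⊕ K) = M1 ⊕ M2, so the key drops out. Then M2 = (M1 ⊕ M2) ⊕ M1 over the first 8 bytes.
byte 0: (94 xor 7a) xor 70 = ee xor 70 = 9e
byte 1: (79 xor 12) xor 69 = 6b xor 69 = 02
byte 2: (7c xor e9) xor 6e = 95 xor 6e = fb
byte 3: (9f xor 59) xor 67 = c6 xor 67 = a1
byte 4: (03 xor 11) xor 20 = 12 xor 20 = 32
byte 5: (1b xor d8) xor 2d = c3 xor 2d = ee
byte 6: (45 xor 29) xor 63 = 6c xor 63 = 0f
byte 7: (5a xor b4) xor 20 = ee xor 20 = ce

9e 02 fb a1 32 ee 0f ce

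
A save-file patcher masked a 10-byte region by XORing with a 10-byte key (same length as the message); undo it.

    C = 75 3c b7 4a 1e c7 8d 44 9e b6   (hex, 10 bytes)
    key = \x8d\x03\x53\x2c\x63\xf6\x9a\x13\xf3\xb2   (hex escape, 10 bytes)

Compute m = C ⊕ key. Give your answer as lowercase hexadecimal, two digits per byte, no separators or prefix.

byte 0: 117 xor 141 = 248
byte 1:  60 xor   3 =  63
byte 2: 183 xor  83 = 228
byte 3:  74 xor  44 = 102
byte 4:  30 xor  99 = 125
byte 5: 199 xor 246 =  49
byte 6: 141 xor 154 =  23
byte 7:  68 xor  19 =  87
byte 8: 158 xor 243 = 109
byte 9: 182 xor 178 =   4

f83fe4667d3117576d04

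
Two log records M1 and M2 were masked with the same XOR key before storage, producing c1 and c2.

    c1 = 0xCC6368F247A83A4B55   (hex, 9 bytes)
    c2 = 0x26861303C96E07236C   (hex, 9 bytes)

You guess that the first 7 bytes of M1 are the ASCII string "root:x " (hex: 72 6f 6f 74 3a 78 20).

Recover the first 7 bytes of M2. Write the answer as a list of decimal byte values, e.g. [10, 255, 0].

[152, 138, 20, 133, 180, 190, 29]

First, c1 ⊕ c2 = (M1 ⊕ K) ⊕ (M2 ⊕ K) = M1 ⊕ M2, so the key drops out. Then M2 = (M1 ⊕ M2) ⊕ M1 over the first 7 bytes.
byte 0: (cc ^ 26) ^ 72 = ea ^ 72 = 98
byte 1: (63 ^ 86) ^ 6f = e5 ^ 6f = 8a
byte 2: (68 ^ 13) ^ 6f = 7b ^ 6f = 14
byte 3: (f2 ^ 03) ^ 74 = f1 ^ 74 = 85
byte 4: (47 ^ c9) ^ 3a = 8e ^ 3a = b4
byte 5: (a8 ^ 6e) ^ 78 = c6 ^ 78 = be
byte 6: (3a ^ 07) ^ 20 = 3d ^ 20 = 1d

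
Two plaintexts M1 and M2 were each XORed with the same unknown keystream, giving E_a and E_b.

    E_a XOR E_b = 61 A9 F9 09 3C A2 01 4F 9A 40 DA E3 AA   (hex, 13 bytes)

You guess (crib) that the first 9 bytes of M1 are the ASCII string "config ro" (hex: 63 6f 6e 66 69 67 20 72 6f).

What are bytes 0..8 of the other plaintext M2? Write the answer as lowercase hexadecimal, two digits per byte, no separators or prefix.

02c6976f55c5213df5

Since E_a ⊕ E_b = M1 ⊕ M2, XORing with the guessed M1 bytes yields the corresponding M2 bytes: M2 = (E_a ⊕ E_b) ⊕ M1.
01100001 xor 01100011 = 00000010
10101001 xor 01101111 = 11000110
11111001 xor 01101110 = 10010111
00001001 xor 01100110 = 01101111
00111100 xor 01101001 = 01010101
10100010 xor 01100111 = 11000101
00000001 xor 00100000 = 00100001
01001111 xor 01110010 = 00111101
10011010 xor 01101111 = 11110101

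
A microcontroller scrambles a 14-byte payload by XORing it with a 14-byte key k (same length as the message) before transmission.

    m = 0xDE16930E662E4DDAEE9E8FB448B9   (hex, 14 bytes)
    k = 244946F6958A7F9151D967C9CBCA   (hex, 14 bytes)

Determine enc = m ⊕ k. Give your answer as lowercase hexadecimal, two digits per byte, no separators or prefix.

fa5fd5f8f3a4324bbf47e87d8373

byte 0: 11011110 ^ 00100100 = 11111010
byte 1: 00010110 ^ 01001001 = 01011111
byte 2: 10010011 ^ 01000110 = 11010101
byte 3: 00001110 ^ 11110110 = 11111000
byte 4: 01100110 ^ 10010101 = 11110011
byte 5: 00101110 ^ 10001010 = 10100100
byte 6: 01001101 ^ 01111111 = 00110010
byte 7: 11011010 ^ 10010001 = 01001011
byte 8: 11101110 ^ 01010001 = 10111111
byte 9: 10011110 ^ 11011001 = 01000111
byte 10: 10001111 ^ 01100111 = 11101000
byte 11: 10110100 ^ 11001001 = 01111101
byte 12: 01001000 ^ 11001011 = 10000011
byte 13: 10111001 ^ 11001010 = 01110011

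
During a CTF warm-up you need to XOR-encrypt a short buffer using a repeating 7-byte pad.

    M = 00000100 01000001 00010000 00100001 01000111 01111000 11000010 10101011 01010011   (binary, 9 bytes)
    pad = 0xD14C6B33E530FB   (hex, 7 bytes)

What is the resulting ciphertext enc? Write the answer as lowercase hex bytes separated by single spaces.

The 7-byte key repeats, so the effective keystream is d1 4c 6b 33 e5 30 fb d1 4c.
byte 0:   4 ^ 209 = 213
byte 1:  65 ^  76 =  13
byte 2:  16 ^ 107 = 123
byte 3:  33 ^  51 =  18
byte 4:  71 ^ 229 = 162
byte 5: 120 ^  48 =  72
byte 6: 194 ^ 251 =  57
byte 7: 171 ^ 209 = 122
byte 8:  83 ^  76 =  31

d5 0d 7b 12 a2 48 39 7a 1f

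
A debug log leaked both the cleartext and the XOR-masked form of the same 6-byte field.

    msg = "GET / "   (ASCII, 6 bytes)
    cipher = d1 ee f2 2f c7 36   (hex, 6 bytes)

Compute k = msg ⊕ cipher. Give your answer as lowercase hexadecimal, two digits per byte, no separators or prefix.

96aba60fe816

Since cipher = msg ⊕ k, XORing both sides with msg gives k = msg ⊕ cipher.
47 ⊕ d1 = 96
45 ⊕ ee = ab
54 ⊕ f2 = a6
20 ⊕ 2f = 0f
2f ⊕ c7 = e8
20 ⊕ 36 = 16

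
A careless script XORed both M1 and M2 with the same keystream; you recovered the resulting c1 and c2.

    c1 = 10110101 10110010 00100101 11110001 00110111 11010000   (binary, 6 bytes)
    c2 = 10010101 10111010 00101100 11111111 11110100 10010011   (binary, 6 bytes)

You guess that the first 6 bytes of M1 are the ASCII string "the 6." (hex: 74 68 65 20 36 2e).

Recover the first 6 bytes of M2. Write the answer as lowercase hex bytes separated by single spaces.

54 60 6c 2e f5 6d

First, c1 ⊕ c2 = (M1 ⊕ K) ⊕ (M2 ⊕ K) = M1 ⊕ M2, so the key drops out. Then M2 = (M1 ⊕ M2) ⊕ M1 over the first 6 bytes.
byte 0: (b5 xor 95) xor 74 = 20 xor 74 = 54
byte 1: (b2 xor ba) xor 68 = 08 xor 68 = 60
byte 2: (25 xor 2c) xor 65 = 09 xor 65 = 6c
byte 3: (f1 xor ff) xor 20 = 0e xor 20 = 2e
byte 4: (37 xor f4) xor 36 = c3 xor 36 = f5
byte 5: (d0 xor 93) xor 2e = 43 xor 2e = 6d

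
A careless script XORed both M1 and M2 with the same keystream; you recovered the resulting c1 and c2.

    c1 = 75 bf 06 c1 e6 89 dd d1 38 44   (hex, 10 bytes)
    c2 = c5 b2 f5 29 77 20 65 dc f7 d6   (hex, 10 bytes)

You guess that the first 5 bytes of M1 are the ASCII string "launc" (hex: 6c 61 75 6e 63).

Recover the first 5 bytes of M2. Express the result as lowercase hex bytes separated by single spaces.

dc 6c 86 86 f2

First, c1 ⊕ c2 = (M1 ⊕ K) ⊕ (M2 ⊕ K) = M1 ⊕ M2, so the key drops out. Then M2 = (M1 ⊕ M2) ⊕ M1 over the first 5 bytes.
byte 0: (75 xor c5) xor 6c = b0 xor 6c = dc
byte 1: (bf xor b2) xor 61 = 0d xor 61 = 6c
byte 2: (06 xor f5) xor 75 = f3 xor 75 = 86
byte 3: (c1 xor 29) xor 6e = e8 xor 6e = 86
byte 4: (e6 xor 77) xor 63 = 91 xor 63 = f2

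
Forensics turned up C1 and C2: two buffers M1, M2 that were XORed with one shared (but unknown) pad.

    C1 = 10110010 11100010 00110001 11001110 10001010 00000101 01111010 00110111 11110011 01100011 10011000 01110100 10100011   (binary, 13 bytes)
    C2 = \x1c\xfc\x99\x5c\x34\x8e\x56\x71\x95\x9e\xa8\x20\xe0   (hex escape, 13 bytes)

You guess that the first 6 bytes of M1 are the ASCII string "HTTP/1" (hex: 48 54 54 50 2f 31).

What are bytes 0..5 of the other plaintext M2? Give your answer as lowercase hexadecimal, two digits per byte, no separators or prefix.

e64afcc291ba

First, C1 ⊕ C2 = (M1 ⊕ K) ⊕ (M2 ⊕ K) = M1 ⊕ M2, so the key drops out. Then M2 = (M1 ⊕ M2) ⊕ M1 over the first 6 bytes.
byte 0: (b2 ⊕ 1c) ⊕ 48 = ae ⊕ 48 = e6
byte 1: (e2 ⊕ fc) ⊕ 54 = 1e ⊕ 54 = 4a
byte 2: (31 ⊕ 99) ⊕ 54 = a8 ⊕ 54 = fc
byte 3: (ce ⊕ 5c) ⊕ 50 = 92 ⊕ 50 = c2
byte 4: (8a ⊕ 34) ⊕ 2f = be ⊕ 2f = 91
byte 5: (05 ⊕ 8e) ⊕ 31 = 8b ⊕ 31 = ba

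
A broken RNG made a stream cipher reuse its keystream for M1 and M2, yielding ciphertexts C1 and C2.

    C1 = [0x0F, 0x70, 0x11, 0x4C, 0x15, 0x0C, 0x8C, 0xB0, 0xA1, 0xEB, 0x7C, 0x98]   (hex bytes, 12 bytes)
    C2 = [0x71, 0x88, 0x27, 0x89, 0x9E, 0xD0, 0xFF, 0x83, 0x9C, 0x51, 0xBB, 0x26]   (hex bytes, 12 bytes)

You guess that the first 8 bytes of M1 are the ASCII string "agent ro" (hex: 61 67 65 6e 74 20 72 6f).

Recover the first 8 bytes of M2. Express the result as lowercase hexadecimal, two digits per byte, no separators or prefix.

First, C1 ⊕ C2 = (M1 ⊕ K) ⊕ (M2 ⊕ K) = M1 ⊕ M2, so the key drops out. Then M2 = (M1 ⊕ M2) ⊕ M1 over the first 8 bytes.
byte 0: (0f ^ 71) ^ 61 = 7e ^ 61 = 1f
byte 1: (70 ^ 88) ^ 67 = f8 ^ 67 = 9f
byte 2: (11 ^ 27) ^ 65 = 36 ^ 65 = 53
byte 3: (4c ^ 89) ^ 6e = c5 ^ 6e = ab
byte 4: (15 ^ 9e) ^ 74 = 8b ^ 74 = ff
byte 5: (0c ^ d0) ^ 20 = dc ^ 20 = fc
byte 6: (8c ^ ff) ^ 72 = 73 ^ 72 = 01
byte 7: (b0 ^ 83) ^ 6f = 33 ^ 6f = 5c

1f9f53abfffc015c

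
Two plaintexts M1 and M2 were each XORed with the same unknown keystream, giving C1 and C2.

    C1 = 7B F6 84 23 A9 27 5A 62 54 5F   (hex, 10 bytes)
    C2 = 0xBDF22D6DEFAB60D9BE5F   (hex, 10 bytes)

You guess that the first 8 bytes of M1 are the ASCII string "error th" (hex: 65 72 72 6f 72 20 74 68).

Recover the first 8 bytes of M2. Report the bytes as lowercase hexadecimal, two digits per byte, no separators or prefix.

First, C1 ⊕ C2 = (M1 ⊕ K) ⊕ (M2 ⊕ K) = M1 ⊕ M2, so the key drops out. Then M2 = (M1 ⊕ M2) ⊕ M1 over the first 8 bytes.
byte 0: (7b xor bd) xor 65 = c6 xor 65 = a3
byte 1: (f6 xor f2) xor 72 = 04 xor 72 = 76
byte 2: (84 xor 2d) xor 72 = a9 xor 72 = db
byte 3: (23 xor 6d) xor 6f = 4e xor 6f = 21
byte 4: (a9 xor ef) xor 72 = 46 xor 72 = 34
byte 5: (27 xor ab) xor 20 = 8c xor 20 = ac
byte 6: (5a xor 60) xor 74 = 3a xor 74 = 4e
byte 7: (62 xor d9) xor 68 = bb xor 68 = d3

a376db2134ac4ed3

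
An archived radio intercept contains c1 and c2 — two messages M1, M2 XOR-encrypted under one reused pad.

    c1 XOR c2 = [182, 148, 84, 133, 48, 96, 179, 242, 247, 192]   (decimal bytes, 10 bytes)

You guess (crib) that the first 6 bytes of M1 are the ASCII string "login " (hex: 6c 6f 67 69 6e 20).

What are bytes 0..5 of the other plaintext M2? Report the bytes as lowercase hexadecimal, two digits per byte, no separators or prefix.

Since c1 ⊕ c2 = M1 ⊕ M2, XORing with the guessed M1 bytes yields the corresponding M2 bytes: M2 = (c1 ⊕ c2) ⊕ M1.
b6 XOR 6c = da
94 XOR 6f = fb
54 XOR 67 = 33
85 XOR 69 = ec
30 XOR 6e = 5e
60 XOR 20 = 40

dafb33ec5e40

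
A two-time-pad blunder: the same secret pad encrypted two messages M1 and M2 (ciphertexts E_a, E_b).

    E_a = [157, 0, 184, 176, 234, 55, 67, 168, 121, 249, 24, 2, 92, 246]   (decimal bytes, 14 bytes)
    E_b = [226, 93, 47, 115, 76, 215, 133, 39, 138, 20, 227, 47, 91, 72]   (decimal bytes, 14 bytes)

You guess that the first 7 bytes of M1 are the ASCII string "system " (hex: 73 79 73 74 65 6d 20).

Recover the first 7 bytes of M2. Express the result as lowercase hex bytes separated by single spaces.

0c 24 e4 b7 c3 8d e6

First, E_a ⊕ E_b = (M1 ⊕ K) ⊕ (M2 ⊕ K) = M1 ⊕ M2, so the key drops out. Then M2 = (M1 ⊕ M2) ⊕ M1 over the first 7 bytes.
byte 0: (9d ⊕ e2) ⊕ 73 = 7f ⊕ 73 = 0c
byte 1: (00 ⊕ 5d) ⊕ 79 = 5d ⊕ 79 = 24
byte 2: (b8 ⊕ 2f) ⊕ 73 = 97 ⊕ 73 = e4
byte 3: (b0 ⊕ 73) ⊕ 74 = c3 ⊕ 74 = b7
byte 4: (ea ⊕ 4c) ⊕ 65 = a6 ⊕ 65 = c3
byte 5: (37 ⊕ d7) ⊕ 6d = e0 ⊕ 6d = 8d
byte 6: (43 ⊕ 85) ⊕ 20 = c6 ⊕ 20 = e6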